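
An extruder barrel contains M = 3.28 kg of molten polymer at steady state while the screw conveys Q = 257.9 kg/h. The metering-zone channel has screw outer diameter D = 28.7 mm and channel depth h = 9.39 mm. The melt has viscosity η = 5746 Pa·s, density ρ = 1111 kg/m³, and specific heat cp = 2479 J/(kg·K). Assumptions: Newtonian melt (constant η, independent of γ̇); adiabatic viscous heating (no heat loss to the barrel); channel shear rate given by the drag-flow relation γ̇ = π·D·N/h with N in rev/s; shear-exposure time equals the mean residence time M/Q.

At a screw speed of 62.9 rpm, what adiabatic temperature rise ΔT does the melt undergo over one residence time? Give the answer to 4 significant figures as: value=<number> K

value=9.679 K

Q_s = Q / 3600 = 257.9 / 3600 = 0.0716389 kg/s
t_res = M / Q_s = 3.28 ÷ 0.0716389 = 45.7852 s
D = 28.7 mm = 0.0287 m;  h = 9.39 mm = 0.00939 m;  N = 62.9 rpm / 60 = 1.04833 rev/s
γ̇ = π·D·N / h = π · 0.0287 · 1.04833 / 0.00939 = 10.0662 s⁻¹
Adiabatic rise: ΔT = η γ̇² t_res / (ρ cp) = 5746·(10.0662)²·45.7852 / (1111·2479) = 9.67902 K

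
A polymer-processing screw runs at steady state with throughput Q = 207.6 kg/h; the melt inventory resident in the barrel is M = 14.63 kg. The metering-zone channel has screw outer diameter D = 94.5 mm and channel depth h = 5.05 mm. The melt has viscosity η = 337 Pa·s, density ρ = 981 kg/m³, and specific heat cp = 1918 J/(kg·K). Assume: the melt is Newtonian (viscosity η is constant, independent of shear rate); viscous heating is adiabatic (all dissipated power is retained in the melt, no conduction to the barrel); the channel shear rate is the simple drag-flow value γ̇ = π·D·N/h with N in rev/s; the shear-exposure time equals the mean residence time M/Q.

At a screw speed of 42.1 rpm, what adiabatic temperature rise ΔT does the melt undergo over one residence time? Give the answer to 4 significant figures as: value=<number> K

Throughput in SI: Q_s = 207.6 kg/h ÷ 3600 s/h = 0.0576667 kg/s
t_res = M / Q_s = 14.63 ÷ 0.0576667 = 253.699 s
Geometry in metres: D = 94.5 mm → 0.0945 m, h = 5.05 mm → 0.00505 m; screw speed N = 42.1 rpm = 0.701667 rev/s
Shear rate: γ̇ = πDN/h = π·0.0945·0.701667/0.00505 = 41.2497 s⁻¹
ΔT = η·γ̇²·t_res/(ρ·cp) = [337 × 41.2497² × 253.699] / [981 × 1918] = 77.3168 K

value=77.32 K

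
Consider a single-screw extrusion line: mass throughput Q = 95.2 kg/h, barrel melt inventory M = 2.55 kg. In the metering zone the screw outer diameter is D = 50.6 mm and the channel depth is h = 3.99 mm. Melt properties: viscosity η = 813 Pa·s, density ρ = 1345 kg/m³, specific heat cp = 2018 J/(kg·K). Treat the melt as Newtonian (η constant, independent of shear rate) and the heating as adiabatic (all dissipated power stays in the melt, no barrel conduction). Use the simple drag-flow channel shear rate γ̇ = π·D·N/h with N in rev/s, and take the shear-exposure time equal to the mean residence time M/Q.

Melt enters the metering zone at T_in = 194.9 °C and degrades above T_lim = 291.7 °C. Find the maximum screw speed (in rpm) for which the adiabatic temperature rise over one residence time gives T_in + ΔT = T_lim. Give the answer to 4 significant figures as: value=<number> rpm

Throughput in SI: Q_s = 95.2 kg/h ÷ 3600 s/h = 0.0264444 kg/s
t_res = M / Q_s = 2.55 / 0.0264444 = 96.4286 s
D = 50.6 mm = 0.0506 m;  h = 3.99 mm = 0.00399 m
ΔT_a = T_lim − T_in = 291.7 °C − 194.9 °C = 96.8 K
γ̇_max² = ΔT_a·ρ·cp/(η·t_res) = 96.8·1345·2018/(813·96.4286) = 3351.37 s⁻²
Take the square root: γ̇_max = √(3351.37) = 57.891 s⁻¹
Solve γ̇ = πDN/h for N: N_max = γ̇_max·h/(π·D) = 57.891 × 0.00399 / (π × 0.0506) = 1.45306 rev/s = 87.1836 rpm

value=87.18 rpm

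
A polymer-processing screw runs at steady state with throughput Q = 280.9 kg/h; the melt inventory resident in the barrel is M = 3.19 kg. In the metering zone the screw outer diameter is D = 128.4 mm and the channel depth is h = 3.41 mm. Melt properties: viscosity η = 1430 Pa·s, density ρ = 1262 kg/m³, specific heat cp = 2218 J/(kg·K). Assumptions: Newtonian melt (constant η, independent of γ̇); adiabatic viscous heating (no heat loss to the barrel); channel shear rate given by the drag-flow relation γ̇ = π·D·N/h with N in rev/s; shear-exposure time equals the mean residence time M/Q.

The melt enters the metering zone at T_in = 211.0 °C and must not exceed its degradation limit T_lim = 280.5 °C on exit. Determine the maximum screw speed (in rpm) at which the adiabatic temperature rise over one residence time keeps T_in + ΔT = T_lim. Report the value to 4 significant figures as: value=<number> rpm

value=29.26 rpm

Convert throughput: Q = 280.9 kg/h = 280.9/3600 = 0.0780278 kg/s
t_res = M / Q_s = 3.19 / 0.0780278 = 40.8829 s
Convert to metres: D = 0.1284 m, h = 0.00341 m
ΔT_a = T_lim − T_in = 280.5 − 211.0 = 69.5 K
γ̇_max² = ΔT_a·ρ·cp / (η·t_res) = [69.5 × 1262 × 2218] / [1430 × 40.8829] = 3327.58 s⁻²
γ̇_max = √3327.58 = 57.6852 s⁻¹
Solve γ̇ = πDN/h for N: N_max = γ̇_max·h/(π·D) = 57.6852 × 0.00341 / (π × 0.1284) = 0.487645 rev/s = 29.2587 rpm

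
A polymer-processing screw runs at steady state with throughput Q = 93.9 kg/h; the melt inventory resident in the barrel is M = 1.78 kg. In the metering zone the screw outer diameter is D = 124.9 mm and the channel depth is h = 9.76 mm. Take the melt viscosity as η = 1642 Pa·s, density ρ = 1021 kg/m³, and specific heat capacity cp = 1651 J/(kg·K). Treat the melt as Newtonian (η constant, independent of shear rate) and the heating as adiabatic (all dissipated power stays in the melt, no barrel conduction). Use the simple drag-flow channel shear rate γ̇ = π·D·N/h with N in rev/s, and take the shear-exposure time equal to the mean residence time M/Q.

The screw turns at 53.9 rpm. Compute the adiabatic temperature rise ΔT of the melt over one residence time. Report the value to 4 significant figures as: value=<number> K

value=86.71 K

Convert throughput: Q = 93.9 kg/h = 93.9/3600 = 0.0260833 kg/s
t_res = M / Q_s = 1.78 ÷ 0.0260833 = 68.2428 s
Geometry in metres: D = 124.9 mm → 0.1249 m, h = 9.76 mm → 0.00976 m; screw speed N = 53.9 rpm = 0.898333 rev/s
γ̇ = π·D·N / h = π · 0.1249 · 0.898333 / 0.00976 = 36.116 s⁻¹
Adiabatic rise: ΔT = η γ̇² t_res / (ρ cp) = 1642·(36.116)²·68.2428 / (1021·1651) = 86.7076 K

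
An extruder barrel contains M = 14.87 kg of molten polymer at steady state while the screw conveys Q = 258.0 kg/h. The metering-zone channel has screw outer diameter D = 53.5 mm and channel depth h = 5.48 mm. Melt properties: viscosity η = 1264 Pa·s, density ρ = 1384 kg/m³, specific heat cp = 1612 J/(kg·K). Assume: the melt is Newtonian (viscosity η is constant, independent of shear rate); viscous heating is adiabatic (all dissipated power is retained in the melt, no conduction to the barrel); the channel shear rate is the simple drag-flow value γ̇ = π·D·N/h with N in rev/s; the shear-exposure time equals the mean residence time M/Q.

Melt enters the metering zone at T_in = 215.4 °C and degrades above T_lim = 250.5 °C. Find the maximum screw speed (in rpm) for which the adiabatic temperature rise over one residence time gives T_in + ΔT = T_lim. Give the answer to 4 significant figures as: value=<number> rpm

Convert throughput: Q = 258.0 kg/h = 258.0/3600 = 0.0716667 kg/s
Mean residence time: t_res = M/Q_s = 14.87 kg / 0.0716667 kg/s = 207.488 s
Geometry in SI: D = 53.5 mm → 0.0535 m, h = 5.48 mm → 0.00548 m
ΔT_a = T_lim − T_in = 250.5 − 215.4 = 35.1 K
Invert ΔT = ηγ̇²t_res/(ρcp) for γ̇: γ̇_max² = ΔT_a ρ cp / (η t_res) = 35.1·1384·1612 / (1264·207.488) = 298.585 s⁻²
γ̇_max = sqrt(298.585) = 17.2796 s⁻¹
Solve γ̇ = πDN/h for N: N_max = γ̇_max·h/(π·D) = 17.2796 × 0.00548 / (π × 0.0535) = 0.563392 rev/s = 33.8035 rpm

value=33.80 rpm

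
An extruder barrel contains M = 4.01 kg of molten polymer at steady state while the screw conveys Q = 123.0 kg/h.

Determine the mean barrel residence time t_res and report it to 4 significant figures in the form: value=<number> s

Convert throughput: Q = 123.0 kg/h = 123.0/3600 = 0.0341667 kg/s
t_res = M / Q_s = 4.01 ÷ 0.0341667 = 117.366 s

value=117.4 s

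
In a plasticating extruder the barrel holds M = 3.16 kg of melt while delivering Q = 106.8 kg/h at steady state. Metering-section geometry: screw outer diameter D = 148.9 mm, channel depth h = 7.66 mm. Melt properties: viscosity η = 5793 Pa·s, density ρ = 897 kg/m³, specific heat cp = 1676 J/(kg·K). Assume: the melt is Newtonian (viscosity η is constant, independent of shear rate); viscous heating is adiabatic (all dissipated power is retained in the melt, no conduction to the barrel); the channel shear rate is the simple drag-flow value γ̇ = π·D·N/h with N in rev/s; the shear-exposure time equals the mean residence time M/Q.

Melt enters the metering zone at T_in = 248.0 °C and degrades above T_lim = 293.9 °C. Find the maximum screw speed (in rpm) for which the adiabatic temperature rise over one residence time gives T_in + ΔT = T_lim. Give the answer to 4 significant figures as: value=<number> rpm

value=10.39 rpm

Convert throughput: Q = 106.8 kg/h = 106.8/3600 = 0.0296667 kg/s
t_res = M / Q_s = 3.16 ÷ 0.0296667 = 106.517 s
Geometry in SI: D = 148.9 mm → 0.1489 m, h = 7.66 mm → 0.00766 m
ΔT_a = T_lim − T_in = 293.9 − 248.0 = 45.9 K
Invert ΔT = ηγ̇²t_res/(ρcp) for γ̇: γ̇_max² = ΔT_a ρ cp / (η t_res) = 45.9·897·1676 / (5793·106.517) = 111.83 s⁻²
γ̇_max = √111.83 = 10.575 s⁻¹
Solve γ̇ = πDN/h for N: N_max = γ̇_max·h/(π·D) = 10.575 × 0.00766 / (π × 0.1489) = 0.173166 rev/s = 10.39 rpm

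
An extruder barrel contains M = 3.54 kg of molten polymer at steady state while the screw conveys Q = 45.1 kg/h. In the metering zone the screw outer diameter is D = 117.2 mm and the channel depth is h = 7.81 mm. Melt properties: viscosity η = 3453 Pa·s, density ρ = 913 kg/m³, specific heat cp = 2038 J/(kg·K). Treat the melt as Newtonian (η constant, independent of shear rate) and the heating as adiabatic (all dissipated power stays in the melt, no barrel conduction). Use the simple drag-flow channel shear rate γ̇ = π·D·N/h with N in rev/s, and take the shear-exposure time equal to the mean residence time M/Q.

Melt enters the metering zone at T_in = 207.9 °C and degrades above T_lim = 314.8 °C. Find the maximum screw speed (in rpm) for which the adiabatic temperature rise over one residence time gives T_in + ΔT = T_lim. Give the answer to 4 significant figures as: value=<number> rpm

value=18.17 rpm

Throughput in SI: Q_s = 45.1 kg/h ÷ 3600 s/h = 0.0125278 kg/s
t_res = M / Q_s = 3.54 / 0.0125278 = 282.572 s
Convert to metres: D = 0.1172 m, h = 0.00781 m
ΔT_a = T_lim − T_in = 314.8 − 207.9 = 106.9 K
Invert ΔT = ηγ̇²t_res/(ρcp) for γ̇: γ̇_max² = ΔT_a ρ cp / (η t_res) = 106.9·913·2038 / (3453·282.572) = 203.858 s⁻²
γ̇_max = √203.858 = 14.2779 s⁻¹
Solve γ̇ = πDN/h for N: N_max = γ̇_max·h/(π·D) = 14.2779 × 0.00781 / (π × 0.1172) = 0.302857 rev/s = 18.1714 rpm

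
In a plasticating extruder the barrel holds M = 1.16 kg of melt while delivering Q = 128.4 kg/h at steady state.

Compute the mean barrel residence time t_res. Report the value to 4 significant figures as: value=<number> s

value=32.52 s

Throughput in SI: Q_s = 128.4 kg/h ÷ 3600 s/h = 0.0356667 kg/s
Mean residence time: t_res = M/Q_s = 1.16 kg / 0.0356667 kg/s = 32.5234 s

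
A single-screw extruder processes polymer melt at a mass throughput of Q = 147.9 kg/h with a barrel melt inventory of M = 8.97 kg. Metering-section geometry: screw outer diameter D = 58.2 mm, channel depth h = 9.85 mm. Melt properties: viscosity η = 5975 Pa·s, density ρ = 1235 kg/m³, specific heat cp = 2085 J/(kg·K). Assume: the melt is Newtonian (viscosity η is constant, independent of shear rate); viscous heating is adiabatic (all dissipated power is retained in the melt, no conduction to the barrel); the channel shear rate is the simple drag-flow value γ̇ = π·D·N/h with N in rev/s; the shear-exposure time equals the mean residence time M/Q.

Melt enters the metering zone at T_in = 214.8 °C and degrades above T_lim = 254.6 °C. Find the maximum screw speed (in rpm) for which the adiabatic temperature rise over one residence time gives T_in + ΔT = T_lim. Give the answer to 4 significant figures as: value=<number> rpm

Throughput in SI: Q_s = 147.9 kg/h ÷ 3600 s/h = 0.0410833 kg/s
Mean residence time: t_res = M/Q_s = 8.97 kg / 0.0410833 kg/s = 218.337 s
D = 58.2 mm = 0.0582 m;  h = 9.85 mm = 0.00985 m
Allowable rise: ΔT_a = T_lim − T_in = 254.6 − 214.8 = 39.8 K
γ̇_max² = ΔT_a·ρ·cp / (η·t_res) = [39.8 × 1235 × 2085] / [5975 × 218.337] = 78.5582 s⁻²
Take the square root: γ̇_max = √(78.5582) = 8.86331 s⁻¹
N_max = γ̇_max h / (πD) = 8.86331·0.00985/(π·0.0582) = 0.477484 rev/s → ×60 = 28.6491 rpm

value=28.65 rpm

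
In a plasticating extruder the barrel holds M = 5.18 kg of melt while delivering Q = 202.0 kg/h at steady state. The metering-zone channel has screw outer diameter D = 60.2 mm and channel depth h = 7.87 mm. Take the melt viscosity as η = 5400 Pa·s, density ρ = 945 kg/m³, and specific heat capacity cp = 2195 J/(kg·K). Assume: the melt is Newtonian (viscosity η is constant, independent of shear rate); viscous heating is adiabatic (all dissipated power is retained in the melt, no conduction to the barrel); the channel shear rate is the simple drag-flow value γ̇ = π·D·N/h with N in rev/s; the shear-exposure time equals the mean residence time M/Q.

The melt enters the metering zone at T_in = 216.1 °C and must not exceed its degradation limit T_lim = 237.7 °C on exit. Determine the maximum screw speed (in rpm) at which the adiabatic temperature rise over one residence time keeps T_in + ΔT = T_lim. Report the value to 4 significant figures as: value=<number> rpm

Q_s = Q / 3600 = 202.0 / 3600 = 0.0561111 kg/s
Mean residence time: t_res = M/Q_s = 5.18 kg / 0.0561111 kg/s = 92.3168 s
D = 60.2 mm = 0.0602 m;  h = 7.87 mm = 0.00787 m
ΔT_a = T_lim − T_in = 237.7 °C − 216.1 °C = 21.6 K
γ̇_max² = ΔT_a·ρ·cp/(η·t_res) = 21.6·945·2195/(5400·92.3168) = 89.8764 s⁻²
γ̇_max = sqrt(89.8764) = 9.48031 s⁻¹
N_max = γ̇_max h / (πD) = 9.48031·0.00787/(π·0.0602) = 0.394504 rev/s → ×60 = 23.6702 rpm

value=23.67 rpm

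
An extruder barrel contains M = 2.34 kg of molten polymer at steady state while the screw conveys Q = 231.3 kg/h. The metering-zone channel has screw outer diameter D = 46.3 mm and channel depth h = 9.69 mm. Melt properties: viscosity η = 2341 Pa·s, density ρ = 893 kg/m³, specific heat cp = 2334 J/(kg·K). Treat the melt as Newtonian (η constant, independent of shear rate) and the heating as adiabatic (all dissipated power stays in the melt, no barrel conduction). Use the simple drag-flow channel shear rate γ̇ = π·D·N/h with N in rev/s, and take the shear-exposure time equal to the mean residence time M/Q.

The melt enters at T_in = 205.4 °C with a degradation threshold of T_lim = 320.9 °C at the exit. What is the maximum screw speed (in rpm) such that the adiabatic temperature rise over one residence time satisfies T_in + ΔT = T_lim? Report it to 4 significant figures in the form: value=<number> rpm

value=212.4 rpm

Convert throughput: Q = 231.3 kg/h = 231.3/3600 = 0.06425 kg/s
t_res = M / Q_s = 2.34 ÷ 0.06425 = 36.4202 s
D = 46.3 mm = 0.0463 m;  h = 9.69 mm = 0.00969 m
Allowable rise: ΔT_a = T_lim − T_in = 320.9 − 205.4 = 115.5 K
Invert ΔT = ηγ̇²t_res/(ρcp) for γ̇: γ̇_max² = ΔT_a ρ cp / (η t_res) = 115.5·893·2334 / (2341·36.4202) = 2823.52 s⁻²
γ̇_max = √2823.52 = 53.1368 s⁻¹
N_max = γ̇_max·h / (π·D) = 53.1368 · 0.00969 / (π · 0.0463) = 3.53988 rev/s = 212.393 rpm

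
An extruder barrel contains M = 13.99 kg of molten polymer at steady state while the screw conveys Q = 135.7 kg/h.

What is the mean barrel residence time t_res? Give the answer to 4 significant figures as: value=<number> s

Q_s = Q / 3600 = 135.7 / 3600 = 0.0376944 kg/s
Mean residence time: t_res = M/Q_s = 13.99 kg / 0.0376944 kg/s = 371.142 s

value=371.1 s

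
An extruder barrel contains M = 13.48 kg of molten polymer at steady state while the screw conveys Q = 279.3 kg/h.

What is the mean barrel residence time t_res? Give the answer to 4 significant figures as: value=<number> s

value=173.7 s

Convert throughput: Q = 279.3 kg/h = 279.3/3600 = 0.0775833 kg/s
Mean residence time: t_res = M/Q_s = 13.48 kg / 0.0775833 kg/s = 173.749 s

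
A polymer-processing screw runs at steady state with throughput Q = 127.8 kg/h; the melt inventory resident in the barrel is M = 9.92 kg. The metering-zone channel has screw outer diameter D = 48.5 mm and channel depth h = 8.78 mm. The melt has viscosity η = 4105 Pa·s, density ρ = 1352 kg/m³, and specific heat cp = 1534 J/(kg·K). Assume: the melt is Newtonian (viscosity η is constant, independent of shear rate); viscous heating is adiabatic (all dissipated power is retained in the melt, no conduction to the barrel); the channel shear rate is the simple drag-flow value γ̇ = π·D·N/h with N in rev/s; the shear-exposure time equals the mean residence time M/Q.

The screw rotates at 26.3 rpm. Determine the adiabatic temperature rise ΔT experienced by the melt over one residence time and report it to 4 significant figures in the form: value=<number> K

value=32.00 K

Convert throughput: Q = 127.8 kg/h = 127.8/3600 = 0.0355 kg/s
Mean residence time: t_res = M/Q_s = 9.92 kg / 0.0355 kg/s = 279.437 s
Convert to SI: D = 0.0485 m, h = 0.00878 m, N = 26.3/60 = 0.438333 rev/s
γ̇ = π D N / h = (π)(0.0485)(0.438333) / 0.00878 = 7.60679 s⁻¹
Adiabatic rise: ΔT = η γ̇² t_res / (ρ cp) = 4105·(7.60679)²·279.437 / (1352·1534) = 32.0035 K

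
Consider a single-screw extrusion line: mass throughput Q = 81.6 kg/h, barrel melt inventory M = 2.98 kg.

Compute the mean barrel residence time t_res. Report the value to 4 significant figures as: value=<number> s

Q_s = Q / 3600 = 81.6 / 3600 = 0.0226667 kg/s
t_res = M / Q_s = 2.98 ÷ 0.0226667 = 131.471 s

value=131.5 s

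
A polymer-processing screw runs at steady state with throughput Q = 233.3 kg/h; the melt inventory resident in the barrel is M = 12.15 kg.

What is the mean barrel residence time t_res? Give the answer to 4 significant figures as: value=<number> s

value=187.5 s

Q_s = Q / 3600 = 233.3 / 3600 = 0.0648056 kg/s
t_res = M / Q_s = 12.15 ÷ 0.0648056 = 187.484 s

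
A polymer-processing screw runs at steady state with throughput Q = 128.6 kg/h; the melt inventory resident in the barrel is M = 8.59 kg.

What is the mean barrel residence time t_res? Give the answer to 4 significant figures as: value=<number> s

value=240.5 s

Throughput in SI: Q_s = 128.6 kg/h ÷ 3600 s/h = 0.0357222 kg/s
Mean residence time: t_res = M/Q_s = 8.59 kg / 0.0357222 kg/s = 240.467 s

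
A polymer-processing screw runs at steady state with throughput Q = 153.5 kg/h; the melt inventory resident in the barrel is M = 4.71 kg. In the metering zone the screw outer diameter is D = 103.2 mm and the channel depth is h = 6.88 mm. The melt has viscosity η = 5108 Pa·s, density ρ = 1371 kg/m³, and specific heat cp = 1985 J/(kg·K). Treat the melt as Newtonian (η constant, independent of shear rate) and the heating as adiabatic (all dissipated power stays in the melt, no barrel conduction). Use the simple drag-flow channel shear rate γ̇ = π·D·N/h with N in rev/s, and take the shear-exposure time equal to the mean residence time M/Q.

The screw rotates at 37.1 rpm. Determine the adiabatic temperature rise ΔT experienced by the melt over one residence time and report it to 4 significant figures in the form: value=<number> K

value=176.0 K

Convert throughput: Q = 153.5 kg/h = 153.5/3600 = 0.0426389 kg/s
Mean residence time: t_res = M/Q_s = 4.71 kg / 0.0426389 kg/s = 110.463 s
D = 103.2 mm = 0.1032 m;  h = 6.88 mm = 0.00688 m;  N = 37.1 rpm / 60 = 0.618333 rev/s
γ̇ = π·D·N / h = π · 0.1032 · 0.618333 / 0.00688 = 29.1383 s⁻¹
Adiabatic rise: ΔT = η γ̇² t_res / (ρ cp) = 5108·(29.1383)²·110.463 / (1371·1985) = 176.034 K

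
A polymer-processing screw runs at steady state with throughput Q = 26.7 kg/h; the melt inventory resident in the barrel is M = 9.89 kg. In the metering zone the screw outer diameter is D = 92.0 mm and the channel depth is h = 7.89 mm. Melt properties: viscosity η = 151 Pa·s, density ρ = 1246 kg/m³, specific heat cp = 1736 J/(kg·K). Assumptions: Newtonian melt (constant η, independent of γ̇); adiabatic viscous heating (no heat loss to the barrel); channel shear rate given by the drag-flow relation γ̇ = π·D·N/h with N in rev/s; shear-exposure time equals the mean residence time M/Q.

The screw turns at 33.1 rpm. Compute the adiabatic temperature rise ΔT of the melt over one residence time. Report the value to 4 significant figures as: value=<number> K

Convert throughput: Q = 26.7 kg/h = 26.7/3600 = 0.00741667 kg/s
t_res = M / Q_s = 9.89 / 0.00741667 = 1333.48 s
Convert to SI: D = 0.092 m, h = 0.00789 m, N = 33.1/60 = 0.551667 rev/s
γ̇ = π D N / h = (π)(0.092)(0.551667) / 0.00789 = 20.2087 s⁻¹
Adiabatic rise: ΔT = η γ̇² t_res / (ρ cp) = 151·(20.2087)²·1333.48 / (1246·1736) = 38.0165 K

value=38.02 K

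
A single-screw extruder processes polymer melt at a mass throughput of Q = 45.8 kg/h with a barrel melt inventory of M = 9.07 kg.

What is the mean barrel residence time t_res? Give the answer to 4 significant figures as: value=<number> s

value=712.9 s

Convert throughput: Q = 45.8 kg/h = 45.8/3600 = 0.0127222 kg/s
t_res = M / Q_s = 9.07 / 0.0127222 = 712.926 s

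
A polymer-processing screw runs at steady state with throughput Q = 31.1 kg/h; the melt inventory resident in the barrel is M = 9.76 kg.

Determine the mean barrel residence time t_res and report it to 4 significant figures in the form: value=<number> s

value=1130. s

Convert throughput: Q = 31.1 kg/h = 31.1/3600 = 0.00863889 kg/s
t_res = M / Q_s = 9.76 / 0.00863889 = 1129.77 s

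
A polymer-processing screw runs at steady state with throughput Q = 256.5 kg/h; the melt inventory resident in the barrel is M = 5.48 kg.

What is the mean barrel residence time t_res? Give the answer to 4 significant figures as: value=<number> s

value=76.91 s

Convert throughput: Q = 256.5 kg/h = 256.5/3600 = 0.07125 kg/s
t_res = M / Q_s = 5.48 / 0.07125 = 76.9123 s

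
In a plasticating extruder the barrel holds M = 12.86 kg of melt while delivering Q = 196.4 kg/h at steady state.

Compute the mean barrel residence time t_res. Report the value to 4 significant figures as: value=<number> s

Throughput in SI: Q_s = 196.4 kg/h ÷ 3600 s/h = 0.0545556 kg/s
t_res = M / Q_s = 12.86 ÷ 0.0545556 = 235.723 s

value=235.7 s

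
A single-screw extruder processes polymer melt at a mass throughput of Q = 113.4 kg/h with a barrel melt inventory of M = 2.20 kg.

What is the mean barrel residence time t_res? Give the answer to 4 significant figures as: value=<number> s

Throughput in SI: Q_s = 113.4 kg/h ÷ 3600 s/h = 0.0315 kg/s
t_res = M / Q_s = 2.20 / 0.0315 = 69.8413 s

value=69.84 s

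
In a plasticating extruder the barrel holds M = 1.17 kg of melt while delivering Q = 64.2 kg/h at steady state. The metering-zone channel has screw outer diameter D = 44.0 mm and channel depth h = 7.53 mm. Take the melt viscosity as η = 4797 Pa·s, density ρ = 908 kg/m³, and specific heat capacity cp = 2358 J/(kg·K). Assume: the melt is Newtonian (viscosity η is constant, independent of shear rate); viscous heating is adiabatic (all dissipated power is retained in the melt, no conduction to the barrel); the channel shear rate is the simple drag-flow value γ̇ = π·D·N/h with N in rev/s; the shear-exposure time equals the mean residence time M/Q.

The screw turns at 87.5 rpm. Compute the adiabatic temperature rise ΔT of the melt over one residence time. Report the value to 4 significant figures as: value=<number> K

value=105.3 K

Throughput in SI: Q_s = 64.2 kg/h ÷ 3600 s/h = 0.0178333 kg/s
Mean residence time: t_res = M/Q_s = 1.17 kg / 0.0178333 kg/s = 65.6075 s
Geometry in metres: D = 44.0 mm → 0.044 m, h = 7.53 mm → 0.00753 m; screw speed N = 87.5 rpm = 1.45833 rev/s
γ̇ = π·D·N / h = π · 0.044 · 1.45833 / 0.00753 = 26.771 s⁻¹
ΔT = η·γ̇²·t_res / (ρ·cp) = 4797 · (26.771)² · 65.6075 / (908 · 2358) = 105.347 K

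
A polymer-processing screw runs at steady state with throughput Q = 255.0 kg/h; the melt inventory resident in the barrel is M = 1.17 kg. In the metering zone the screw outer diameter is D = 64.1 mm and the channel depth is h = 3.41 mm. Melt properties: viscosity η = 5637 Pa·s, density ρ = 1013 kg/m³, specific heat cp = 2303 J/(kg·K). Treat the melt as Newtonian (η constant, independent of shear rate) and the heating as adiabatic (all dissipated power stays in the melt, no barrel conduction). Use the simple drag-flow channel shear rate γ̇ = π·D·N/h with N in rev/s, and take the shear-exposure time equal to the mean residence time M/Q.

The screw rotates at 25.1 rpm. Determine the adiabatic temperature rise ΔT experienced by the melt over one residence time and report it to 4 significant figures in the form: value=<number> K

Q_s = Q / 3600 = 255.0 / 3600 = 0.0708333 kg/s
t_res = M / Q_s = 1.17 / 0.0708333 = 16.5176 s
Convert to SI: D = 0.0641 m, h = 0.00341 m, N = 25.1/60 = 0.418333 rev/s
γ̇ = π D N / h = (π)(0.0641)(0.418333) / 0.00341 = 24.7045 s⁻¹
ΔT = η·γ̇²·t_res/(ρ·cp) = [5637 × 24.7045² × 16.5176] / [1013 × 2303] = 24.3582 K

value=24.36 K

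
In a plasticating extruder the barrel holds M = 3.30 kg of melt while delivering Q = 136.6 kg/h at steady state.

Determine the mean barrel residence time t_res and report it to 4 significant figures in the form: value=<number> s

value=86.97 s

Throughput in SI: Q_s = 136.6 kg/h ÷ 3600 s/h = 0.0379444 kg/s
Mean residence time: t_res = M/Q_s = 3.30 kg / 0.0379444 kg/s = 86.9693 s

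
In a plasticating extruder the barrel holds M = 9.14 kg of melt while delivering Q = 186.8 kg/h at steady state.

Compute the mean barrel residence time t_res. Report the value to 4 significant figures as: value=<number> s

Throughput in SI: Q_s = 186.8 kg/h ÷ 3600 s/h = 0.0518889 kg/s
t_res = M / Q_s = 9.14 ÷ 0.0518889 = 176.146 s

value=176.1 s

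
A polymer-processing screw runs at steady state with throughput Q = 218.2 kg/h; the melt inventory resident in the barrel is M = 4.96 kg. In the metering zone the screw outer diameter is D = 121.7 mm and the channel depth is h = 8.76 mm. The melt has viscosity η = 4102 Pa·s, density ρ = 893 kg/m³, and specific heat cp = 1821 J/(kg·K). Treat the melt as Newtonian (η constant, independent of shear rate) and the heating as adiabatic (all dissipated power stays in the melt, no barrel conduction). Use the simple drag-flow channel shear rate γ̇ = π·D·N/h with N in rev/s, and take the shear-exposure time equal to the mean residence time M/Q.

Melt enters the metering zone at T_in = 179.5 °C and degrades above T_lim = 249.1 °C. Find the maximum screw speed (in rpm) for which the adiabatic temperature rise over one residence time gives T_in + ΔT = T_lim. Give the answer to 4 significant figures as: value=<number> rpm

value=25.24 rpm

Convert throughput: Q = 218.2 kg/h = 218.2/3600 = 0.0606111 kg/s
t_res = M / Q_s = 4.96 ÷ 0.0606111 = 81.8332 s
D = 121.7 mm = 0.1217 m;  h = 8.76 mm = 0.00876 m
ΔT_a = T_lim − T_in = 249.1 − 179.5 = 69.6 K
γ̇_max² = ΔT_a·ρ·cp / (η·t_res) = [69.6 × 893 × 1821] / [4102 × 81.8332] = 337.167 s⁻²
Take the square root: γ̇_max = √(337.167) = 18.3621 s⁻¹
N_max = γ̇_max h / (πD) = 18.3621·0.00876/(π·0.1217) = 0.420713 rev/s → ×60 = 25.2428 rpm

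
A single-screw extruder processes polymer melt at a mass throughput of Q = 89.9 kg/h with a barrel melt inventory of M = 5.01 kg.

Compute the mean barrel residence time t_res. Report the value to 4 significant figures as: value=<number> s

Q_s = Q / 3600 = 89.9 / 3600 = 0.0249722 kg/s
t_res = M / Q_s = 5.01 / 0.0249722 = 200.623 s

value=200.6 s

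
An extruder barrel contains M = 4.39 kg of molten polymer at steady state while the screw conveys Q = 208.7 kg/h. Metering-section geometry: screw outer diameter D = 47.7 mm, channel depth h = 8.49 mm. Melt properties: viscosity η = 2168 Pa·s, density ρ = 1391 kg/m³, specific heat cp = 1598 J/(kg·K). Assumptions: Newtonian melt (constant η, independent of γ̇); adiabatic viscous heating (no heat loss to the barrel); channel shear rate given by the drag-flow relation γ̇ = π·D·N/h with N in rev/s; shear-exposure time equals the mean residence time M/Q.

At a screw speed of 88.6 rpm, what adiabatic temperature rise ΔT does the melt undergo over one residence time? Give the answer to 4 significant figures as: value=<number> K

value=50.17 K

Q_s = Q / 3600 = 208.7 / 3600 = 0.0579722 kg/s
t_res = M / Q_s = 4.39 ÷ 0.0579722 = 75.7259 s
D = 47.7 mm = 0.0477 m;  h = 8.49 mm = 0.00849 m;  N = 88.6 rpm / 60 = 1.47667 rev/s
γ̇ = π·D·N / h = π · 0.0477 · 1.47667 / 0.00849 = 26.0641 s⁻¹
ΔT = η·γ̇²·t_res/(ρ·cp) = [2168 × 26.0641² × 75.7259] / [1391 × 1598] = 50.1748 K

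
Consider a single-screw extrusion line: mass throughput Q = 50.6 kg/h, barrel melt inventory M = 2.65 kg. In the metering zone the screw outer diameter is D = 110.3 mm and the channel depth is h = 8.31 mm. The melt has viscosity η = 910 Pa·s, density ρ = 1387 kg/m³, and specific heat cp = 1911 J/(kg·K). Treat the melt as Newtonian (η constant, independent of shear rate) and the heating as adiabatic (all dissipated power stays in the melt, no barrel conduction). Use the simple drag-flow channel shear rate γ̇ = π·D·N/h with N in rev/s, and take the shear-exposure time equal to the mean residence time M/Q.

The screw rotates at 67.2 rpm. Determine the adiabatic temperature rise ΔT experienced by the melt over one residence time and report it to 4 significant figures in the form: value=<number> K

Q_s = Q / 3600 = 50.6 / 3600 = 0.0140556 kg/s
t_res = M / Q_s = 2.65 / 0.0140556 = 188.538 s
Convert to SI: D = 0.1103 m, h = 0.00831 m, N = 67.2/60 = 1.12 rev/s
γ̇ = π·D·N / h = π · 0.1103 · 1.12 / 0.00831 = 46.7027 s⁻¹
ΔT = η·γ̇²·t_res / (ρ·cp) = 910 · (46.7027)² · 188.538 / (1387 · 1911) = 141.184 K

value=141.2 K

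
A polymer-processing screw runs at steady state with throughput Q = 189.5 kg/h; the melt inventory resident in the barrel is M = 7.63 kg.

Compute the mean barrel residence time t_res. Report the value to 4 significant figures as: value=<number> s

Throughput in SI: Q_s = 189.5 kg/h ÷ 3600 s/h = 0.0526389 kg/s
t_res = M / Q_s = 7.63 ÷ 0.0526389 = 144.95 s

value=144.9 s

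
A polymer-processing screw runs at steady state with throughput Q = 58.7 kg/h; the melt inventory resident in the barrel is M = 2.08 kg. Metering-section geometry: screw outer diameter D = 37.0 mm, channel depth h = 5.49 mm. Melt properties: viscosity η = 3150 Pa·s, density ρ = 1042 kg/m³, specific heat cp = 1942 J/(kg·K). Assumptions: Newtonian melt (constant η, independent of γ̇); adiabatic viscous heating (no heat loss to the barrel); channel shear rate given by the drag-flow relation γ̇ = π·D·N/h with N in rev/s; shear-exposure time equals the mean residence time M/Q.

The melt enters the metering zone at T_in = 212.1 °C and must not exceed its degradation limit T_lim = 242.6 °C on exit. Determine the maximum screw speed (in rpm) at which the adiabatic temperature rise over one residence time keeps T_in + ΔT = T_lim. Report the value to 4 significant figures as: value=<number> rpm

value=35.12 rpm

Q_s = Q / 3600 = 58.7 / 3600 = 0.0163056 kg/s
t_res = M / Q_s = 2.08 ÷ 0.0163056 = 127.564 s
D = 37.0 mm = 0.037 m;  h = 5.49 mm = 0.00549 m
ΔT_a = T_lim − T_in = 242.6 − 212.1 = 30.5 K
Invert ΔT = ηγ̇²t_res/(ρcp) for γ̇: γ̇_max² = ΔT_a ρ cp / (η t_res) = 30.5·1042·1942 / (3150·127.564) = 153.596 s⁻²
Take the square root: γ̇_max = √(153.596) = 12.3934 s⁻¹
N_max = γ̇_max h / (πD) = 12.3934·0.00549/(π·0.037) = 0.585342 rev/s → ×60 = 35.1205 rpm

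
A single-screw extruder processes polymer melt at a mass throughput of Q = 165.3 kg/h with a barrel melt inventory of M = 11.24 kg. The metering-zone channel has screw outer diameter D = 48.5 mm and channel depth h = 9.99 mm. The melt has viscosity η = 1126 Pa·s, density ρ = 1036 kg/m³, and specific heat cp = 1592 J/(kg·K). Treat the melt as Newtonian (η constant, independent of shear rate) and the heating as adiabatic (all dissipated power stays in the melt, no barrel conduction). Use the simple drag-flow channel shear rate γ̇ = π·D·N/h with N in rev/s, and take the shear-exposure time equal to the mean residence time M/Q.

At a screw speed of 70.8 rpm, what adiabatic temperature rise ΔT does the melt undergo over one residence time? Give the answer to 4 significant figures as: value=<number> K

value=54.13 K

Convert throughput: Q = 165.3 kg/h = 165.3/3600 = 0.0459167 kg/s
t_res = M / Q_s = 11.24 / 0.0459167 = 244.791 s
D = 48.5 mm = 0.0485 m;  h = 9.99 mm = 0.00999 m;  N = 70.8 rpm / 60 = 1.18 rev/s
γ̇ = π D N / h = (π)(0.0485)(1.18) / 0.00999 = 17.9973 s⁻¹
Adiabatic rise: ΔT = η γ̇² t_res / (ρ cp) = 1126·(17.9973)²·244.791 / (1036·1592) = 54.1312 K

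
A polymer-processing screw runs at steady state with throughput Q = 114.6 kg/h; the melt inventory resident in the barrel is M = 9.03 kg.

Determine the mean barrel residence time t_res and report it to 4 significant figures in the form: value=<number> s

Q_s = Q / 3600 = 114.6 / 3600 = 0.0318333 kg/s
Mean residence time: t_res = M/Q_s = 9.03 kg / 0.0318333 kg/s = 283.665 s

value=283.7 s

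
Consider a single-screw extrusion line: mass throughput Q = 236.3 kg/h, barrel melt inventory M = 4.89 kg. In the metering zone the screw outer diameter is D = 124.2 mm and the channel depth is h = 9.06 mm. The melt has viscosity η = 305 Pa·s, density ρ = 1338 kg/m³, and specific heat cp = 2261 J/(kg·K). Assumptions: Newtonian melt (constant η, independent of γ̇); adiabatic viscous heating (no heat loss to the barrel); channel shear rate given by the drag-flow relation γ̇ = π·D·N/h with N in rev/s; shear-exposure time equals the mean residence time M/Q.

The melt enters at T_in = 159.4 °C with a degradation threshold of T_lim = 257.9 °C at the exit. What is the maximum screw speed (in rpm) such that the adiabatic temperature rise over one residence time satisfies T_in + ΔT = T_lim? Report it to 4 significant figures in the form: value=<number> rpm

value=159.5 rpm

Convert throughput: Q = 236.3 kg/h = 236.3/3600 = 0.0656389 kg/s
Mean residence time: t_res = M/Q_s = 4.89 kg / 0.0656389 kg/s = 74.4985 s
D = 124.2 mm = 0.1242 m;  h = 9.06 mm = 0.00906 m
Allowable rise: ΔT_a = T_lim − T_in = 257.9 − 159.4 = 98.5 K
γ̇_max² = ΔT_a·ρ·cp / (η·t_res) = [98.5 × 1338 × 2261] / [305 × 74.4985] = 13114.3 s⁻²
Take the square root: γ̇_max = √(13114.3) = 114.518 s⁻¹
N_max = γ̇_max h / (πD) = 114.518·0.00906/(π·0.1242) = 2.65907 rev/s → ×60 = 159.544 rpm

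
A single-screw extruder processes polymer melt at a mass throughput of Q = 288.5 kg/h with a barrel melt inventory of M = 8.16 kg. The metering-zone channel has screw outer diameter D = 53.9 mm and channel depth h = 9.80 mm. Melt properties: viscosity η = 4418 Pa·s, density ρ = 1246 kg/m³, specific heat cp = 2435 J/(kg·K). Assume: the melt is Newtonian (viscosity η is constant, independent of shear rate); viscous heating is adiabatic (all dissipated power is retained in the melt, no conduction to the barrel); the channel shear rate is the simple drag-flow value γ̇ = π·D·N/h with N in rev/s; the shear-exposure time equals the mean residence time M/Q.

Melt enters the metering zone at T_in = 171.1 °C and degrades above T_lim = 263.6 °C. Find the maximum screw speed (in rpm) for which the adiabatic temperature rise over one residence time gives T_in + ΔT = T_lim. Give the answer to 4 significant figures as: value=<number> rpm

Throughput in SI: Q_s = 288.5 kg/h ÷ 3600 s/h = 0.0801389 kg/s
t_res = M / Q_s = 8.16 ÷ 0.0801389 = 101.823 s
Geometry in SI: D = 53.9 mm → 0.0539 m, h = 9.80 mm → 0.0098 m
ΔT_a = T_lim − T_in = 263.6 − 171.1 = 92.5 K
Invert ΔT = ηγ̇²t_res/(ρcp) for γ̇: γ̇_max² = ΔT_a ρ cp / (η t_res) = 92.5·1246·2435 / (4418·101.823) = 623.859 s⁻²
Take the square root: γ̇_max = √(623.859) = 24.9772 s⁻¹
N_max = γ̇_max h / (πD) = 24.9772·0.0098/(π·0.0539) = 1.44554 rev/s → ×60 = 86.7325 rpm

value=86.73 rpm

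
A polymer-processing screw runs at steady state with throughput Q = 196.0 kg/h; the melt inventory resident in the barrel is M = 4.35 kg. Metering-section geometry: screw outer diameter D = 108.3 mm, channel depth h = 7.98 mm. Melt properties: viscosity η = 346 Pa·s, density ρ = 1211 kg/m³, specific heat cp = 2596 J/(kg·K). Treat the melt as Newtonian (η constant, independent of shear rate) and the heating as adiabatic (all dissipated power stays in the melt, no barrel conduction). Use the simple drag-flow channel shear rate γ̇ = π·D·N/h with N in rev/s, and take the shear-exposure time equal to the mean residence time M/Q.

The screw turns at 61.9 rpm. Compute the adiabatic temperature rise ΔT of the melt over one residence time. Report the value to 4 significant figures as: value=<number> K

Q_s = Q / 3600 = 196.0 / 3600 = 0.0544444 kg/s
t_res = M / Q_s = 4.35 ÷ 0.0544444 = 79.898 s
D = 108.3 mm = 0.1083 m;  h = 7.98 mm = 0.00798 m;  N = 61.9 rpm / 60 = 1.03167 rev/s
Shear rate: γ̇ = πDN/h = π·0.1083·1.03167/0.00798 = 43.986 s⁻¹
ΔT = η·γ̇²·t_res/(ρ·cp) = [346 × 43.986² × 79.898] / [1211 × 2596] = 17.0135 K

value=17.01 K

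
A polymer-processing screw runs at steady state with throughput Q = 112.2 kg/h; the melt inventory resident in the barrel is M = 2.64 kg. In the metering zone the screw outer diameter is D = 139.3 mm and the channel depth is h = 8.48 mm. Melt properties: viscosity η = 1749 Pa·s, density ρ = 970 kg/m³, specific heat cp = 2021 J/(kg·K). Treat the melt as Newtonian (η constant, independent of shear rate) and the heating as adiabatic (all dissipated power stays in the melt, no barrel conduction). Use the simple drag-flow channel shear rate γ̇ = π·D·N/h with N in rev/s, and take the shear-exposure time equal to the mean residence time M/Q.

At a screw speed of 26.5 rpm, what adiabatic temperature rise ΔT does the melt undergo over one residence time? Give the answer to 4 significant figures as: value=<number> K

value=39.26 K

Convert throughput: Q = 112.2 kg/h = 112.2/3600 = 0.0311667 kg/s
t_res = M / Q_s = 2.64 ÷ 0.0311667 = 84.7059 s
Convert to SI: D = 0.1393 m, h = 0.00848 m, N = 26.5/60 = 0.441667 rev/s
Shear rate: γ̇ = πDN/h = π·0.1393·0.441667/0.00848 = 22.7929 s⁻¹
ΔT = η·γ̇²·t_res/(ρ·cp) = [1749 × 22.7929² × 84.7059] / [970 × 2021] = 39.2613 K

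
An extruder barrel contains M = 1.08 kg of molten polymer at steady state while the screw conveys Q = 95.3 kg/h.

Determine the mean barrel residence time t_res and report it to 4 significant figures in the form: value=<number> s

Throughput in SI: Q_s = 95.3 kg/h ÷ 3600 s/h = 0.0264722 kg/s
t_res = M / Q_s = 1.08 / 0.0264722 = 40.7975 s

value=40.80 s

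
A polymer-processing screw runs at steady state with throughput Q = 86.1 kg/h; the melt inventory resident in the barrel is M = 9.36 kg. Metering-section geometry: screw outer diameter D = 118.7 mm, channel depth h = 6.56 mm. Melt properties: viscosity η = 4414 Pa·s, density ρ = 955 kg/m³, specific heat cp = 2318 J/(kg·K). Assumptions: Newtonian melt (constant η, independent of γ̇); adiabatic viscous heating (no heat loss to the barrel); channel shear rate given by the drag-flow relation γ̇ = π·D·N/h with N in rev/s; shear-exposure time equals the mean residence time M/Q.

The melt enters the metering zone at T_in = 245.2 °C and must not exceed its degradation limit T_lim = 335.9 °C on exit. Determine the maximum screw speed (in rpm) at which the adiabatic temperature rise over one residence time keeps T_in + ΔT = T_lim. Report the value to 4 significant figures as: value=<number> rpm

Throughput in SI: Q_s = 86.1 kg/h ÷ 3600 s/h = 0.0239167 kg/s
t_res = M / Q_s = 9.36 / 0.0239167 = 391.359 s
Geometry in SI: D = 118.7 mm → 0.1187 m, h = 6.56 mm → 0.00656 m
ΔT_a = T_lim − T_in = 335.9 °C − 245.2 °C = 90.7 K
γ̇_max² = ΔT_a·ρ·cp / (η·t_res) = [90.7 × 955 × 2318] / [4414 × 391.359] = 116.23 s⁻²
Take the square root: γ̇_max = √(116.23) = 10.781 s⁻¹
Solve γ̇ = πDN/h for N: N_max = γ̇_max·h/(π·D) = 10.781 × 0.00656 / (π × 0.1187) = 0.189654 rev/s = 11.3792 rpm

value=11.38 rpm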